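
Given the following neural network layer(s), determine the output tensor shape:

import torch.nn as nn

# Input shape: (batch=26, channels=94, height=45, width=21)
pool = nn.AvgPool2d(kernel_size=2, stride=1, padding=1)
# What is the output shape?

Input shape: (26, 94, 45, 21)
Output shape: (26, 94, 46, 22)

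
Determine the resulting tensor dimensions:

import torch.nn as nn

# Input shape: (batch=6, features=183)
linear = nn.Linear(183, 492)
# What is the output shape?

Input shape: (6, 183)
Output shape: (6, 492)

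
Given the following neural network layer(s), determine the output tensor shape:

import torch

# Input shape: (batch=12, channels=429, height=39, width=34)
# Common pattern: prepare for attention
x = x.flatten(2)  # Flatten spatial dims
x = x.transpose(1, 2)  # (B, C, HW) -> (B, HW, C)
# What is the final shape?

Input shape: (12, 429, 39, 34)
  -> after flatten(2): (12, 429, 1326)
Output shape: (12, 1326, 429)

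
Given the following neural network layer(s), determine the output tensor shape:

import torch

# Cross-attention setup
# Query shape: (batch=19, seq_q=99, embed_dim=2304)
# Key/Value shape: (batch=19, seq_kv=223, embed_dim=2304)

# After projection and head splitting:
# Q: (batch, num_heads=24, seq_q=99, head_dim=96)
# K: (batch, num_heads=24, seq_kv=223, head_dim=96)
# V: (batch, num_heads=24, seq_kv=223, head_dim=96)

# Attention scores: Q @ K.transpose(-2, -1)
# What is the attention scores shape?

Input shape: (19, 99, 2304)
Output shape: (19, 24, 99, 223)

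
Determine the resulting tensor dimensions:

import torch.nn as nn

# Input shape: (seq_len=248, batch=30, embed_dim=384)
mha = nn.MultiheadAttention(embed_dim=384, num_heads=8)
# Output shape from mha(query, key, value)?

Input shape: (248, 30, 384)
Output shape: (248, 30, 384)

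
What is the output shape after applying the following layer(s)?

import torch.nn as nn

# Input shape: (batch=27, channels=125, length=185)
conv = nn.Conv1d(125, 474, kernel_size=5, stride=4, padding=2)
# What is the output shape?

Input shape: (27, 125, 185)
Output shape: (27, 474, 47)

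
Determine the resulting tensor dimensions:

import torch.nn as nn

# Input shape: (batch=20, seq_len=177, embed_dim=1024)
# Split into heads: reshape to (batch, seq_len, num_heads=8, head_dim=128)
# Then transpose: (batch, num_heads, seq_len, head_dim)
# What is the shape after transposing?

Input shape: (20, 177, 1024)
  -> after reshape: (20, 177, 8, 128)
Output shape: (20, 8, 177, 128)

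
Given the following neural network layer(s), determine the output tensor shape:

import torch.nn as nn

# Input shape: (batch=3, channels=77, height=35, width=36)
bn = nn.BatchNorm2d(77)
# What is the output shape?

Input shape: (3, 77, 35, 36)
Output shape: (3, 77, 35, 36)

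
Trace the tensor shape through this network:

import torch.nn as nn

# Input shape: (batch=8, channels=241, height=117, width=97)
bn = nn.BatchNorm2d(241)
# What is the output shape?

Input shape: (8, 241, 117, 97)
Output shape: (8, 241, 117, 97)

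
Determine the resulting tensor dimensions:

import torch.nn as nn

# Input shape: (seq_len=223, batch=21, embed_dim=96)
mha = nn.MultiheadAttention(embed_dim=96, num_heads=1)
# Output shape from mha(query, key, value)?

Input shape: (223, 21, 96)
Output shape: (223, 21, 96)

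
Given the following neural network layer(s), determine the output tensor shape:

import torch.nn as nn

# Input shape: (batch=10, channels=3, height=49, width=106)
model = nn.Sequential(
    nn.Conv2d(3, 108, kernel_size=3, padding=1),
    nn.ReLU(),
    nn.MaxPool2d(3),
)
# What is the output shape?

Input shape: (10, 3, 49, 106)
  -> after Conv2d: (10, 108, 49, 106)
  -> after ReLU: (10, 108, 49, 106)
Output shape: (10, 108, 16, 35)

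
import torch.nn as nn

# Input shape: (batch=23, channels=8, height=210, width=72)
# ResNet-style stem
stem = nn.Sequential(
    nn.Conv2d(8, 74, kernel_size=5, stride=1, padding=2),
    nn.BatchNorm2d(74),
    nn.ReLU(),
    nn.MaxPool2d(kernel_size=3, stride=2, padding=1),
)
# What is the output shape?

Input shape: (23, 8, 210, 72)
  -> after Conv2d 5x5 stride=1: (23, 74, 210, 72)
Output shape: (23, 74, 105, 36)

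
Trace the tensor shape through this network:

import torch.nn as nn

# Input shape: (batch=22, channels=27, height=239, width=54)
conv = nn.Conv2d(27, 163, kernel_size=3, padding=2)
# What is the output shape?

Input shape: (22, 27, 239, 54)
Output shape: (22, 163, 241, 56)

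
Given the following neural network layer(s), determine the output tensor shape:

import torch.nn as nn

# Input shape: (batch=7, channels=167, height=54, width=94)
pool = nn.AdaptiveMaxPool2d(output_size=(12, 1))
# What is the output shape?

Input shape: (7, 167, 54, 94)
Output shape: (7, 167, 12, 1)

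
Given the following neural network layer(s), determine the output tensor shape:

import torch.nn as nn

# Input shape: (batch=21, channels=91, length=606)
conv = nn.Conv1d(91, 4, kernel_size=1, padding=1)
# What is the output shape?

Input shape: (21, 91, 606)
Output shape: (21, 4, 608)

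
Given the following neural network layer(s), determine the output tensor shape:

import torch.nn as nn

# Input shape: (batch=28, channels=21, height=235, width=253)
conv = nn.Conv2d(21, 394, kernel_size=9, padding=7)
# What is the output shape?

Input shape: (28, 21, 235, 253)
Output shape: (28, 394, 241, 259)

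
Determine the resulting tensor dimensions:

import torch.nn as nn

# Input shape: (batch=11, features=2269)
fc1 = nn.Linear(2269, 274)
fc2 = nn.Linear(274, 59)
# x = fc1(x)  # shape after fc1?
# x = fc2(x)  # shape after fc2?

Input shape: (11, 2269)
  -> after fc1: (11, 274)
Output shape: (11, 59)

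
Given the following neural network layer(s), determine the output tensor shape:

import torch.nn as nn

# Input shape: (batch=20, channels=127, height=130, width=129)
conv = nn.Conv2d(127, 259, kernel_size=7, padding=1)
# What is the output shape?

Input shape: (20, 127, 130, 129)
Output shape: (20, 259, 126, 125)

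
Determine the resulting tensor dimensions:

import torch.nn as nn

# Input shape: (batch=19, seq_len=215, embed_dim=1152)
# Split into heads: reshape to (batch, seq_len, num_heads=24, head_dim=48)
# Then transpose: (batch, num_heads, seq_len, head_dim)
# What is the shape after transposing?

Input shape: (19, 215, 1152)
  -> after reshape: (19, 215, 24, 48)
Output shape: (19, 24, 215, 48)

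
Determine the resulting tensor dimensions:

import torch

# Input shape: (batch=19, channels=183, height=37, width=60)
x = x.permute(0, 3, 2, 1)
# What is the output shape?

Input shape: (19, 183, 37, 60)
Output shape: (19, 60, 37, 183)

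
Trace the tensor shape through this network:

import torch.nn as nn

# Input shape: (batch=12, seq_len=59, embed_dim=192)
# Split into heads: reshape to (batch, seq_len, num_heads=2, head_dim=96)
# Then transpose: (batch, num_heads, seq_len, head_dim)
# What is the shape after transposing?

Input shape: (12, 59, 192)
  -> after reshape: (12, 59, 2, 96)
Output shape: (12, 2, 59, 96)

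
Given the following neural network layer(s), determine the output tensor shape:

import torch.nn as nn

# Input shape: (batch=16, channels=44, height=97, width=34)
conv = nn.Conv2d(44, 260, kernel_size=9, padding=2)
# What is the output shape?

Input shape: (16, 44, 97, 34)
Output shape: (16, 260, 93, 30)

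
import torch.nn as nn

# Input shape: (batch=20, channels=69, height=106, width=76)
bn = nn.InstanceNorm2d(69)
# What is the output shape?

Input shape: (20, 69, 106, 76)
Output shape: (20, 69, 106, 76)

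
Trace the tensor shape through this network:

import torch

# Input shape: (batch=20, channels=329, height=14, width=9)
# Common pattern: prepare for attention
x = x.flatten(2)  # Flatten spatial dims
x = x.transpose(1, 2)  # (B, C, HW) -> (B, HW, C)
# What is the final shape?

Input shape: (20, 329, 14, 9)
  -> after flatten(2): (20, 329, 126)
Output shape: (20, 126, 329)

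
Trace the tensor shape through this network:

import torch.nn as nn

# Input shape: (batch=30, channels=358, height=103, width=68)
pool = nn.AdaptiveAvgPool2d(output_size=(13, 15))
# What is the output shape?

Input shape: (30, 358, 103, 68)
Output shape: (30, 358, 13, 15)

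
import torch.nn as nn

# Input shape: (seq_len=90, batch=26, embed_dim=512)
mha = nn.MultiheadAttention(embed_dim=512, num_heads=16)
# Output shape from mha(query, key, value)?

Input shape: (90, 26, 512)
Output shape: (90, 26, 512)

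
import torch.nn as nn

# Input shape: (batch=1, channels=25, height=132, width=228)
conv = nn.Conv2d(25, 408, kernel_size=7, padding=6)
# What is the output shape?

Input shape: (1, 25, 132, 228)
Output shape: (1, 408, 138, 234)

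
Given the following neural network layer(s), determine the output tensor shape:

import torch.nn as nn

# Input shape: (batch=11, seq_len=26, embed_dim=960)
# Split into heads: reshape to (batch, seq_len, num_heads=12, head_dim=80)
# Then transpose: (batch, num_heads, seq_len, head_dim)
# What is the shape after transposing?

Input shape: (11, 26, 960)
  -> after reshape: (11, 26, 12, 80)
Output shape: (11, 12, 26, 80)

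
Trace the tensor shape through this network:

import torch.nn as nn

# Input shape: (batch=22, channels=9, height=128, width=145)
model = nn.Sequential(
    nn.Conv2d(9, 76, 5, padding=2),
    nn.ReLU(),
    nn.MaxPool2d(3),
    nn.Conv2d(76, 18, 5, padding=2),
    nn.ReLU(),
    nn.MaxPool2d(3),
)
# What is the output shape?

Input shape: (22, 9, 128, 145)
  -> after first Conv2d: (22, 76, 128, 145)
  -> after first MaxPool2d: (22, 76, 42, 48)
  -> after second Conv2d: (22, 18, 42, 48)
Output shape: (22, 18, 14, 16)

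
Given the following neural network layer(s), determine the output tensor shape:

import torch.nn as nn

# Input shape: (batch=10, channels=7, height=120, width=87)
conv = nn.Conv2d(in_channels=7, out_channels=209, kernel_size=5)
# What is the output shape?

Input shape: (10, 7, 120, 87)
Output shape: (10, 209, 116, 83)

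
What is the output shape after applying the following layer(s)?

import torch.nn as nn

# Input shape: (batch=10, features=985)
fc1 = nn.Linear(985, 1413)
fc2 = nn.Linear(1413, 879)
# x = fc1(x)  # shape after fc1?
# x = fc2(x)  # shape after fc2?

Input shape: (10, 985)
  -> after fc1: (10, 1413)
Output shape: (10, 879)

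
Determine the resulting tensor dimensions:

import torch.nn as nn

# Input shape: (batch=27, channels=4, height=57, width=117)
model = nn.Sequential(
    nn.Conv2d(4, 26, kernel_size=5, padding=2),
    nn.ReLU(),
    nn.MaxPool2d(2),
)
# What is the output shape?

Input shape: (27, 4, 57, 117)
  -> after Conv2d: (27, 26, 57, 117)
  -> after ReLU: (27, 26, 57, 117)
Output shape: (27, 26, 28, 58)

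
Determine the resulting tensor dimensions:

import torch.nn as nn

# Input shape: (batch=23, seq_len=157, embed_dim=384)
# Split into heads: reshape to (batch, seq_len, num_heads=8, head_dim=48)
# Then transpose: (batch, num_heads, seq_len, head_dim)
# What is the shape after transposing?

Input shape: (23, 157, 384)
  -> after reshape: (23, 157, 8, 48)
Output shape: (23, 8, 157, 48)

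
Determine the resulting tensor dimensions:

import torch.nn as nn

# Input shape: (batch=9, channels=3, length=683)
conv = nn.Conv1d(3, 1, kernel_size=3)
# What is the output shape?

Input shape: (9, 3, 683)
Output shape: (9, 1, 681)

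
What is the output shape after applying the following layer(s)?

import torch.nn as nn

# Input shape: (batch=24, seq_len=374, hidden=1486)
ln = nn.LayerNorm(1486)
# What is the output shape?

Input shape: (24, 374, 1486)
Output shape: (24, 374, 1486)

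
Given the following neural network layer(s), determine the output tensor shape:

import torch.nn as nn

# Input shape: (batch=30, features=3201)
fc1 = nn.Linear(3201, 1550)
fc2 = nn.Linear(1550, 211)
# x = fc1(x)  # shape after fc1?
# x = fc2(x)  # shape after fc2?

Input shape: (30, 3201)
  -> after fc1: (30, 1550)
Output shape: (30, 211)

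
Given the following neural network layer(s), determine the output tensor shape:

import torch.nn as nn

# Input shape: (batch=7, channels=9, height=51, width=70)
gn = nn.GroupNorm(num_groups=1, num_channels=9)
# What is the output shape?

Input shape: (7, 9, 51, 70)
Output shape: (7, 9, 51, 70)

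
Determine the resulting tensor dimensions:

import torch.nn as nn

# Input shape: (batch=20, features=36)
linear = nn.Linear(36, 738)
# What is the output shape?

Input shape: (20, 36)
Output shape: (20, 738)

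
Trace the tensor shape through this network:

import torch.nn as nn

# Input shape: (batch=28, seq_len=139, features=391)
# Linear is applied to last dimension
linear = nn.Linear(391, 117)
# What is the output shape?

Input shape: (28, 139, 391)
Output shape: (28, 139, 117)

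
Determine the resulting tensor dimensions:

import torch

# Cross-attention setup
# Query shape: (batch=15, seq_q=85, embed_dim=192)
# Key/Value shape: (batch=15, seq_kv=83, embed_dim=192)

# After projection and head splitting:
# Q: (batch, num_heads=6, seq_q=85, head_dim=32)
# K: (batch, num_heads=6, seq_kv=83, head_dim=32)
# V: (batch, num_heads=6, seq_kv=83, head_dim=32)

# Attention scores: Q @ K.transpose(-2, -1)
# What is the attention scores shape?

Input shape: (15, 85, 192)
Output shape: (15, 6, 85, 83)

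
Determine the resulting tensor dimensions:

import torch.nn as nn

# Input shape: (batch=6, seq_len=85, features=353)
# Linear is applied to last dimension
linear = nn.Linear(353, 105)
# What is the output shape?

Input shape: (6, 85, 353)
Output shape: (6, 85, 105)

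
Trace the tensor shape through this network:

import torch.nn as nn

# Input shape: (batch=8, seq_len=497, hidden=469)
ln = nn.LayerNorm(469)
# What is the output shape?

Input shape: (8, 497, 469)
Output shape: (8, 497, 469)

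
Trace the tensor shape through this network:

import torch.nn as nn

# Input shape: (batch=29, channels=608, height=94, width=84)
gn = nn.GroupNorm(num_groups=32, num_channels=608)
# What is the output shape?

Input shape: (29, 608, 94, 84)
Output shape: (29, 608, 94, 84)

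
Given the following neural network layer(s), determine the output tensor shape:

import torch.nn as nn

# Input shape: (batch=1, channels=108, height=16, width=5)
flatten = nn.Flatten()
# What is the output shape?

Input shape: (1, 108, 16, 5)
Output shape: (1, 8640)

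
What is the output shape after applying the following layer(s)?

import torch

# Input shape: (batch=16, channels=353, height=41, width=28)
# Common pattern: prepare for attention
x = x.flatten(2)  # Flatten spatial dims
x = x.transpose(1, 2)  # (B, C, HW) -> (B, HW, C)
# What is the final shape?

Input shape: (16, 353, 41, 28)
  -> after flatten(2): (16, 353, 1148)
Output shape: (16, 1148, 353)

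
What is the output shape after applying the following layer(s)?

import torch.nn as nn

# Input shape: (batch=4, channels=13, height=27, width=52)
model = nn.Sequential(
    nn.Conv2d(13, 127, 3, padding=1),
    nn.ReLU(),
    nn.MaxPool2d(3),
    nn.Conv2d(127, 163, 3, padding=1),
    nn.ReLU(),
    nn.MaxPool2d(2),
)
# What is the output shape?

Input shape: (4, 13, 27, 52)
  -> after first Conv2d: (4, 127, 27, 52)
  -> after first MaxPool2d: (4, 127, 9, 17)
  -> after second Conv2d: (4, 163, 9, 17)
Output shape: (4, 163, 4, 8)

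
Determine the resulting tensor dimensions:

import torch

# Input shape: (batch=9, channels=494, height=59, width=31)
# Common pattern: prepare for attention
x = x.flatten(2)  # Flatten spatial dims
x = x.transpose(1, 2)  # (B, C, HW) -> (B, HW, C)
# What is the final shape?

Input shape: (9, 494, 59, 31)
  -> after flatten(2): (9, 494, 1829)
Output shape: (9, 1829, 494)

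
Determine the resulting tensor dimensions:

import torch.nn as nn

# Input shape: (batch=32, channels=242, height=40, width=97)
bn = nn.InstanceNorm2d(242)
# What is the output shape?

Input shape: (32, 242, 40, 97)
Output shape: (32, 242, 40, 97)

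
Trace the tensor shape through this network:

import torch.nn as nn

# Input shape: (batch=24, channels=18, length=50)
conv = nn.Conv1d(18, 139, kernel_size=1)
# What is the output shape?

Input shape: (24, 18, 50)
Output shape: (24, 139, 50)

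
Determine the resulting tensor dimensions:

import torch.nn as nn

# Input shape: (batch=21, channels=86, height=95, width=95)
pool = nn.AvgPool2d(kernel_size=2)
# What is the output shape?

Input shape: (21, 86, 95, 95)
Output shape: (21, 86, 47, 47)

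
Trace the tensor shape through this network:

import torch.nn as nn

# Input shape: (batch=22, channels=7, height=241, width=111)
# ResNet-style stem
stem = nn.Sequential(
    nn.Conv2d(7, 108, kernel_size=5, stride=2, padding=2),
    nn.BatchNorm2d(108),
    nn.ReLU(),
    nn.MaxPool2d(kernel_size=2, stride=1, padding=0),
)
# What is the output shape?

Input shape: (22, 7, 241, 111)
  -> after Conv2d 5x5 stride=2: (22, 108, 121, 56)
Output shape: (22, 108, 120, 55)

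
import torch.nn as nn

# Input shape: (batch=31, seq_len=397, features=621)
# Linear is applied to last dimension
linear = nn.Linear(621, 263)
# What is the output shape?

Input shape: (31, 397, 621)
Output shape: (31, 397, 263)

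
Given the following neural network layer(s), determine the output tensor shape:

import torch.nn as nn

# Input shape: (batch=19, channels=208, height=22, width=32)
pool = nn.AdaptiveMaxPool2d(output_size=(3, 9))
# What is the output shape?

Input shape: (19, 208, 22, 32)
Output shape: (19, 208, 3, 9)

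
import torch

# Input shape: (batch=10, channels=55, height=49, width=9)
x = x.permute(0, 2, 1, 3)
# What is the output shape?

Input shape: (10, 55, 49, 9)
Output shape: (10, 49, 55, 9)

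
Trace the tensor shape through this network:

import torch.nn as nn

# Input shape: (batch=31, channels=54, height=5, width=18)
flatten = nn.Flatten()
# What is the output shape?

Input shape: (31, 54, 5, 18)
Output shape: (31, 4860)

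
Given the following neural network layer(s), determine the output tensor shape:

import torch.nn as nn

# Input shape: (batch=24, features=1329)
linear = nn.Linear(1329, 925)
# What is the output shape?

Input shape: (24, 1329)
Output shape: (24, 925)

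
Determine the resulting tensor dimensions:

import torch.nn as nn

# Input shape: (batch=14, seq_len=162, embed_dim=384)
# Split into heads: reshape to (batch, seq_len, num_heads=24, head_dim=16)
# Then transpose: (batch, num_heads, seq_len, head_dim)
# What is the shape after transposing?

Input shape: (14, 162, 384)
  -> after reshape: (14, 162, 24, 16)
Output shape: (14, 24, 162, 16)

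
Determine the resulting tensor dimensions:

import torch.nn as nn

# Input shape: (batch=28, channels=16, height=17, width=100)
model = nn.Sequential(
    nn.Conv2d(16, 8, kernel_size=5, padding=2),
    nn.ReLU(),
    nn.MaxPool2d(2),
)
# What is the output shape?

Input shape: (28, 16, 17, 100)
  -> after Conv2d: (28, 8, 17, 100)
  -> after ReLU: (28, 8, 17, 100)
Output shape: (28, 8, 8, 50)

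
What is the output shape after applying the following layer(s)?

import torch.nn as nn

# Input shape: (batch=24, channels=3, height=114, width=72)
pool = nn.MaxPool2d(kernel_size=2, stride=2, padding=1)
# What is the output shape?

Input shape: (24, 3, 114, 72)
Output shape: (24, 3, 58, 37)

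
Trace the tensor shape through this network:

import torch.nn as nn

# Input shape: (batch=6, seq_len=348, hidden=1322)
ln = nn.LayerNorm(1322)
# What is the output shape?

Input shape: (6, 348, 1322)
Output shape: (6, 348, 1322)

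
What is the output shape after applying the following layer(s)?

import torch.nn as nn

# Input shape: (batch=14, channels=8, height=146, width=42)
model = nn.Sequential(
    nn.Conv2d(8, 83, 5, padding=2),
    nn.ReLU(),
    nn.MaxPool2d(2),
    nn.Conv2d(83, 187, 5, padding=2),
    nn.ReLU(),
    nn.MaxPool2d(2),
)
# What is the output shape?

Input shape: (14, 8, 146, 42)
  -> after first Conv2d: (14, 83, 146, 42)
  -> after first MaxPool2d: (14, 83, 73, 21)
  -> after second Conv2d: (14, 187, 73, 21)
Output shape: (14, 187, 36, 10)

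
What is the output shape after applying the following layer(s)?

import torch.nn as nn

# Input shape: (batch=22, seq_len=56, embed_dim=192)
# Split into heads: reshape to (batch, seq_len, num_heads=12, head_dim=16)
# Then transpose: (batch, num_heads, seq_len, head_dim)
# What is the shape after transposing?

Input shape: (22, 56, 192)
  -> after reshape: (22, 56, 12, 16)
Output shape: (22, 12, 56, 16)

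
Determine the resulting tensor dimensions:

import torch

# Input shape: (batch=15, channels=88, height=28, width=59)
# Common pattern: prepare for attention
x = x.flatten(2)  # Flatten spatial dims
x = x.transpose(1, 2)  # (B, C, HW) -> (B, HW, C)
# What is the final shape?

Input shape: (15, 88, 28, 59)
  -> after flatten(2): (15, 88, 1652)
Output shape: (15, 1652, 88)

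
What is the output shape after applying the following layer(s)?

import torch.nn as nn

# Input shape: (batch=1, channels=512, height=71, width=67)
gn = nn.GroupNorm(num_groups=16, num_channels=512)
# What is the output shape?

Input shape: (1, 512, 71, 67)
Output shape: (1, 512, 71, 67)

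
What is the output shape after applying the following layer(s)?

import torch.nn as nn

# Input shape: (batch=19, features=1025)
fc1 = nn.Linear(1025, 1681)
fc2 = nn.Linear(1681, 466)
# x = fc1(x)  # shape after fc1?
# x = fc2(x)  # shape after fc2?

Input shape: (19, 1025)
  -> after fc1: (19, 1681)
Output shape: (19, 466)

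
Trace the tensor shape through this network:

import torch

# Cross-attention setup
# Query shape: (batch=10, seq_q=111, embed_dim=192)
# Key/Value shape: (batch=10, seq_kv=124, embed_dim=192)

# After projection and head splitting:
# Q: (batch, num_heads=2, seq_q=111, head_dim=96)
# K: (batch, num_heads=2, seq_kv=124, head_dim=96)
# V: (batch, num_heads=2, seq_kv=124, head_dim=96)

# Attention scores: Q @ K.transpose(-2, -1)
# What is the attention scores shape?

Input shape: (10, 111, 192)
Output shape: (10, 2, 111, 124)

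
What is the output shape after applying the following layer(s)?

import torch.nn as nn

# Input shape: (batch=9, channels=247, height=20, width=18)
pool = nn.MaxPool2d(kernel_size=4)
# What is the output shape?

Input shape: (9, 247, 20, 18)
Output shape: (9, 247, 5, 4)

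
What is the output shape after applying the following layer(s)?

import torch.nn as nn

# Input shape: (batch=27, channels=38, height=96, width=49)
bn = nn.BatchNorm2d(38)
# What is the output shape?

Input shape: (27, 38, 96, 49)
Output shape: (27, 38, 96, 49)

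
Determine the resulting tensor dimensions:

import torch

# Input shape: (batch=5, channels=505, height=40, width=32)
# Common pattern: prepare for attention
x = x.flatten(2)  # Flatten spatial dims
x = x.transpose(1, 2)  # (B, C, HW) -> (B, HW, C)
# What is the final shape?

Input shape: (5, 505, 40, 32)
  -> after flatten(2): (5, 505, 1280)
Output shape: (5, 1280, 505)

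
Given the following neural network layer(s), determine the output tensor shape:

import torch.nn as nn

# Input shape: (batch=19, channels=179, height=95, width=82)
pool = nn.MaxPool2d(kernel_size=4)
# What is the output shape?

Input shape: (19, 179, 95, 82)
Output shape: (19, 179, 23, 20)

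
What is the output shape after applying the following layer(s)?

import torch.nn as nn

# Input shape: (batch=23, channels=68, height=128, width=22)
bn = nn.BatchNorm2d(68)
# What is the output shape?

Input shape: (23, 68, 128, 22)
Output shape: (23, 68, 128, 22)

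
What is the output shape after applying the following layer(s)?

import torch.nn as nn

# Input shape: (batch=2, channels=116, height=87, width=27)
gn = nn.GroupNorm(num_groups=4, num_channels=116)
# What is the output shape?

Input shape: (2, 116, 87, 27)
Output shape: (2, 116, 87, 27)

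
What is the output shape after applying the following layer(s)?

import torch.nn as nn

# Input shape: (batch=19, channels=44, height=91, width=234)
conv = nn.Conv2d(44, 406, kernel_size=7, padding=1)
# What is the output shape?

Input shape: (19, 44, 91, 234)
Output shape: (19, 406, 87, 230)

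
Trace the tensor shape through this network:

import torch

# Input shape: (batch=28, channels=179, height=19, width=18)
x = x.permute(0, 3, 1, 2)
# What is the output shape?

Input shape: (28, 179, 19, 18)
Output shape: (28, 18, 179, 19)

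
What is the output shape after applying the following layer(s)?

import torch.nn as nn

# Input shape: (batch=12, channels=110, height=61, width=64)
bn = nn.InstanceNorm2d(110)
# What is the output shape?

Input shape: (12, 110, 61, 64)
Output shape: (12, 110, 61, 64)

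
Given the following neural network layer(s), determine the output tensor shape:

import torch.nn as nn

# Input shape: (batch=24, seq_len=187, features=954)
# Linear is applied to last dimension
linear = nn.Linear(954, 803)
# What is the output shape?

Input shape: (24, 187, 954)
Output shape: (24, 187, 803)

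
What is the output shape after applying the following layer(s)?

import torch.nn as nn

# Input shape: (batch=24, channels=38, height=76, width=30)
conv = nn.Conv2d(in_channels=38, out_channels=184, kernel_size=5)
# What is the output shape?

Input shape: (24, 38, 76, 30)
Output shape: (24, 184, 72, 26)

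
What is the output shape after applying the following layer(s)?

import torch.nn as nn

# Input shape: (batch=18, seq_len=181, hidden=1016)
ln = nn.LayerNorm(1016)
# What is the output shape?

Input shape: (18, 181, 1016)
Output shape: (18, 181, 1016)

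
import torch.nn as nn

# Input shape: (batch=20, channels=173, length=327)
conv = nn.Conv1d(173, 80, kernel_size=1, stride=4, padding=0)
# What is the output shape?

Input shape: (20, 173, 327)
Output shape: (20, 80, 82)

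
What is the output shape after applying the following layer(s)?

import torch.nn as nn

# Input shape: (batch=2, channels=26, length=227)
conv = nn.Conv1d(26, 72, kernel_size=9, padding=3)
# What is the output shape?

Input shape: (2, 26, 227)
Output shape: (2, 72, 225)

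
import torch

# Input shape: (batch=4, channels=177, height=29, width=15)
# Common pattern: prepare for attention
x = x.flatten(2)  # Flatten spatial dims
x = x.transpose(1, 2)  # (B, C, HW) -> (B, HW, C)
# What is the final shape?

Input shape: (4, 177, 29, 15)
  -> after flatten(2): (4, 177, 435)
Output shape: (4, 435, 177)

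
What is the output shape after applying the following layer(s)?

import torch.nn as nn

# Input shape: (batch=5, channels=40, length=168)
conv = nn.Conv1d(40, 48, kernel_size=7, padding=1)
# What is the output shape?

Input shape: (5, 40, 168)
Output shape: (5, 48, 164)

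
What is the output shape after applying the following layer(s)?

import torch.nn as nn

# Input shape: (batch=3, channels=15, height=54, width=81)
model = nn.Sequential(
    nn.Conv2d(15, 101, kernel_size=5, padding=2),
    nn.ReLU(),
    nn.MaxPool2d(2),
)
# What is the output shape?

Input shape: (3, 15, 54, 81)
  -> after Conv2d: (3, 101, 54, 81)
  -> after ReLU: (3, 101, 54, 81)
Output shape: (3, 101, 27, 40)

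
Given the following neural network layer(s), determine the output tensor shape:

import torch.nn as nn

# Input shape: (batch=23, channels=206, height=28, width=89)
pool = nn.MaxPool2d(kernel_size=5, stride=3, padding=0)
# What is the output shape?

Input shape: (23, 206, 28, 89)
Output shape: (23, 206, 8, 29)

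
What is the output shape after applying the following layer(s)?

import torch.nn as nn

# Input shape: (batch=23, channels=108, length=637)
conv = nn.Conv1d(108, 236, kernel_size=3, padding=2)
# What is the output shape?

Input shape: (23, 108, 637)
Output shape: (23, 236, 639)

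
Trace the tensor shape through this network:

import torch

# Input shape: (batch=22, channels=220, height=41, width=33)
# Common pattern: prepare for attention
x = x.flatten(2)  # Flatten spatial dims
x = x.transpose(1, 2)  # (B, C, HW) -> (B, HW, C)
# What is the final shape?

Input shape: (22, 220, 41, 33)
  -> after flatten(2): (22, 220, 1353)
Output shape: (22, 1353, 220)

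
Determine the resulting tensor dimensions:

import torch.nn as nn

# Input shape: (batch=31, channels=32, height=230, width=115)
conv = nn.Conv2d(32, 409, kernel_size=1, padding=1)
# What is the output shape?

Input shape: (31, 32, 230, 115)
Output shape: (31, 409, 232, 117)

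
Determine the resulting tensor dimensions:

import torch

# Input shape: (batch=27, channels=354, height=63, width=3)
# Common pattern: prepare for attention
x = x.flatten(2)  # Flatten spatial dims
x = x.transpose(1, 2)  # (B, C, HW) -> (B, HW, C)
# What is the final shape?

Input shape: (27, 354, 63, 3)
  -> after flatten(2): (27, 354, 189)
Output shape: (27, 189, 354)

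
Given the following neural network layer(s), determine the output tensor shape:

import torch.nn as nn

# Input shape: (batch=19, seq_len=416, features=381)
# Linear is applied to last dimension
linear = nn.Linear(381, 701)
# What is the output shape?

Input shape: (19, 416, 381)
Output shape: (19, 416, 701)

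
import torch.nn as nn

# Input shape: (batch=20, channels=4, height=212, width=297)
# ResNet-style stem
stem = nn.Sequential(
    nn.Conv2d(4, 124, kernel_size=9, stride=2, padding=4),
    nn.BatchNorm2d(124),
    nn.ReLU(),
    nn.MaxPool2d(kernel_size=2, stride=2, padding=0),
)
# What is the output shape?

Input shape: (20, 4, 212, 297)
  -> after Conv2d 9x9 stride=2: (20, 124, 106, 149)
Output shape: (20, 124, 53, 74)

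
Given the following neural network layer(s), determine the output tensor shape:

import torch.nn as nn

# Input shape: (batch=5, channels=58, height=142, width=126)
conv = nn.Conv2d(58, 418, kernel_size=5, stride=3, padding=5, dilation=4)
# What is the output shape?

Input shape: (5, 58, 142, 126)
Output shape: (5, 418, 46, 40)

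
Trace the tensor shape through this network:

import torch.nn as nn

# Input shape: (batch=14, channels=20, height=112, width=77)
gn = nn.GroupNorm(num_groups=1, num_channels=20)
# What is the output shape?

Input shape: (14, 20, 112, 77)
Output shape: (14, 20, 112, 77)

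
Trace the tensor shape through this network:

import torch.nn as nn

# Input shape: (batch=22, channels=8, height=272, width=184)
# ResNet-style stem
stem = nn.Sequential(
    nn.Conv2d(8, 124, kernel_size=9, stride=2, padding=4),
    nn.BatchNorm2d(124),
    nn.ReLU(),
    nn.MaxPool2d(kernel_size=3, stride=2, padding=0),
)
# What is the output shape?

Input shape: (22, 8, 272, 184)
  -> after Conv2d 9x9 stride=2: (22, 124, 136, 92)
Output shape: (22, 124, 67, 45)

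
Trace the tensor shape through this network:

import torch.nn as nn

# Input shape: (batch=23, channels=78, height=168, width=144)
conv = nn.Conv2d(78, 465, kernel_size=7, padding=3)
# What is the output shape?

Input shape: (23, 78, 168, 144)
Output shape: (23, 465, 168, 144)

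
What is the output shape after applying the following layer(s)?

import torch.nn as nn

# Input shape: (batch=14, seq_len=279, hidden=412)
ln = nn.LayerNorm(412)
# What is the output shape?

Input shape: (14, 279, 412)
Output shape: (14, 279, 412)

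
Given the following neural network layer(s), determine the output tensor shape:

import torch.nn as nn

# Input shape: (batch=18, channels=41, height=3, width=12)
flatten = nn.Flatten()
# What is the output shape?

Input shape: (18, 41, 3, 12)
Output shape: (18, 1476)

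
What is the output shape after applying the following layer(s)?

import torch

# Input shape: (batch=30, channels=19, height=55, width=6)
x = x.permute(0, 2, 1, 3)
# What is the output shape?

Input shape: (30, 19, 55, 6)
Output shape: (30, 55, 19, 6)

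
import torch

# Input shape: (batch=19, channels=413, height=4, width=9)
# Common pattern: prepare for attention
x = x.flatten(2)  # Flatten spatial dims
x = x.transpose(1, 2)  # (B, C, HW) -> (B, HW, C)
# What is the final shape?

Input shape: (19, 413, 4, 9)
  -> after flatten(2): (19, 413, 36)
Output shape: (19, 36, 413)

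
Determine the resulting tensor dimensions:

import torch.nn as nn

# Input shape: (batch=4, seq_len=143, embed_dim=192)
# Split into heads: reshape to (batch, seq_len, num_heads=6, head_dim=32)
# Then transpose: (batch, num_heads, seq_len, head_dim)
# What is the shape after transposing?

Input shape: (4, 143, 192)
  -> after reshape: (4, 143, 6, 32)
Output shape: (4, 6, 143, 32)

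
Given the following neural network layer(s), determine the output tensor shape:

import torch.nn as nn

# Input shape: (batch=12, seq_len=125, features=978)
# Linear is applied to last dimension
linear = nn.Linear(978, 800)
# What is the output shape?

Input shape: (12, 125, 978)
Output shape: (12, 125, 800)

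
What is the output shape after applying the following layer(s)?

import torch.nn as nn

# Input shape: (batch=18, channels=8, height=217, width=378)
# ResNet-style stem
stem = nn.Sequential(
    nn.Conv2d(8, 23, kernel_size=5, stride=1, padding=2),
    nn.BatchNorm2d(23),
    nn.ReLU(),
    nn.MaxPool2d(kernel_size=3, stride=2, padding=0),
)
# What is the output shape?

Input shape: (18, 8, 217, 378)
  -> after Conv2d 5x5 stride=1: (18, 23, 217, 378)
Output shape: (18, 23, 108, 188)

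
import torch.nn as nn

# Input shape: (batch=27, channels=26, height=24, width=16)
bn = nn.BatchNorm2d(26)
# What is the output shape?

Input shape: (27, 26, 24, 16)
Output shape: (27, 26, 24, 16)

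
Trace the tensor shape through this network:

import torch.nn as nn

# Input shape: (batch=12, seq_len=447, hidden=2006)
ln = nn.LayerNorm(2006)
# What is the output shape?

Input shape: (12, 447, 2006)
Output shape: (12, 447, 2006)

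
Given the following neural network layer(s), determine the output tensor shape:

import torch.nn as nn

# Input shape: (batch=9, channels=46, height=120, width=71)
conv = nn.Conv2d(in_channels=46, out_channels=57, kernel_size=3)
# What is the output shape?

Input shape: (9, 46, 120, 71)
Output shape: (9, 57, 118, 69)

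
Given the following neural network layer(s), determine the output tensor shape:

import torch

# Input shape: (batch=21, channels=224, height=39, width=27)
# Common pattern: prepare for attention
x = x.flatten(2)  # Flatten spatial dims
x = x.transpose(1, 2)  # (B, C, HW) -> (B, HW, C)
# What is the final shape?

Input shape: (21, 224, 39, 27)
  -> after flatten(2): (21, 224, 1053)
Output shape: (21, 1053, 224)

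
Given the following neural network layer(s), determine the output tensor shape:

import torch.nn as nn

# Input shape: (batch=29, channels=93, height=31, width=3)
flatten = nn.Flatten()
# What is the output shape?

Input shape: (29, 93, 31, 3)
Output shape: (29, 8649)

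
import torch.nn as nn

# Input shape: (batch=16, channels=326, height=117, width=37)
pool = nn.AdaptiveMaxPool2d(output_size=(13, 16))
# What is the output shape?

Input shape: (16, 326, 117, 37)
Output shape: (16, 326, 13, 16)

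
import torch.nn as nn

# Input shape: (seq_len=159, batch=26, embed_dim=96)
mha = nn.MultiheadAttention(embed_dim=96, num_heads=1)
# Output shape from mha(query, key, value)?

Input shape: (159, 26, 96)
Output shape: (159, 26, 96)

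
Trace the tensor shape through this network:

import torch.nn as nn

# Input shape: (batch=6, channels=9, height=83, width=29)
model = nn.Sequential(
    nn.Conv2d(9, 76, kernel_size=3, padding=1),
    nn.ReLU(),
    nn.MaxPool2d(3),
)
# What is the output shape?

Input shape: (6, 9, 83, 29)
  -> after Conv2d: (6, 76, 83, 29)
  -> after ReLU: (6, 76, 83, 29)
Output shape: (6, 76, 27, 9)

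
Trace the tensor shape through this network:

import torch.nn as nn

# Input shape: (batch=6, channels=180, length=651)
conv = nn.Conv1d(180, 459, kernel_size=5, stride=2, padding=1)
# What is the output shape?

Input shape: (6, 180, 651)
Output shape: (6, 459, 325)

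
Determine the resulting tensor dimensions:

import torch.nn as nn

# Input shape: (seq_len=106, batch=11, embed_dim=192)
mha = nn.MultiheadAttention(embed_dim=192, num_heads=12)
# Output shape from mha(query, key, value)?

Input shape: (106, 11, 192)
Output shape: (106, 11, 192)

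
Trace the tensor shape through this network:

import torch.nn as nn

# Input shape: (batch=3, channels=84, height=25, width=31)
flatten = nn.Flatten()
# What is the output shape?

Input shape: (3, 84, 25, 31)
Output shape: (3, 65100)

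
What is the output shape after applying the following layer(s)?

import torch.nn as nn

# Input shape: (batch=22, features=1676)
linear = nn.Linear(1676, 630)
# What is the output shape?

Input shape: (22, 1676)
Output shape: (22, 630)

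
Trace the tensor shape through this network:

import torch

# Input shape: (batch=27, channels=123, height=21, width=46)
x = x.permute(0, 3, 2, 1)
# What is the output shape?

Input shape: (27, 123, 21, 46)
Output shape: (27, 46, 21, 123)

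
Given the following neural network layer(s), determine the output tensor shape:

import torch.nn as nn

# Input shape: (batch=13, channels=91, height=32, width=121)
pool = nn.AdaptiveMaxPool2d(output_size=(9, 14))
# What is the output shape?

Input shape: (13, 91, 32, 121)
Output shape: (13, 91, 9, 14)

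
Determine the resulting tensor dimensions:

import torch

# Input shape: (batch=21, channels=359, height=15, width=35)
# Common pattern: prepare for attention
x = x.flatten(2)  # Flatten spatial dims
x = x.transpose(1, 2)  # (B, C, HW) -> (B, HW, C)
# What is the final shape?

Input shape: (21, 359, 15, 35)
  -> after flatten(2): (21, 359, 525)
Output shape: (21, 525, 359)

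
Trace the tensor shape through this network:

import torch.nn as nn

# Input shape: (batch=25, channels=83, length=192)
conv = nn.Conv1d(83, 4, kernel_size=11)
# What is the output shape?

Input shape: (25, 83, 192)
Output shape: (25, 4, 182)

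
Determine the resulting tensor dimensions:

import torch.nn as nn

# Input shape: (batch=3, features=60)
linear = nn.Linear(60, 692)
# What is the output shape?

Input shape: (3, 60)
Output shape: (3, 692)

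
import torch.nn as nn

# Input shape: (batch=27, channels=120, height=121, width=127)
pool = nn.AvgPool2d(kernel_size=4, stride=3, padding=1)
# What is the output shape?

Input shape: (27, 120, 121, 127)
Output shape: (27, 120, 40, 42)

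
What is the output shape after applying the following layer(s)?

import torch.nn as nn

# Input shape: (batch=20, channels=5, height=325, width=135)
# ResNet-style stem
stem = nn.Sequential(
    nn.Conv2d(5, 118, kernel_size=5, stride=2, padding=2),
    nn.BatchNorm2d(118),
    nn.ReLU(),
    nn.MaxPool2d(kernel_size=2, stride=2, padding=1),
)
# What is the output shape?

Input shape: (20, 5, 325, 135)
  -> after Conv2d 5x5 stride=2: (20, 118, 163, 68)
Output shape: (20, 118, 82, 35)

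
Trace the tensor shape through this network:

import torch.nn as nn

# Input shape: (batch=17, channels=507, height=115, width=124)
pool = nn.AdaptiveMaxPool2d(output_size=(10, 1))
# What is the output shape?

Input shape: (17, 507, 115, 124)
Output shape: (17, 507, 10, 1)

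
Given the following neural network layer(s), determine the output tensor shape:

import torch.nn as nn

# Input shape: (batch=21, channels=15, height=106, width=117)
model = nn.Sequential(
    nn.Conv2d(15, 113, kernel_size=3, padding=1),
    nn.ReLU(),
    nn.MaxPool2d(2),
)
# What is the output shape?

Input shape: (21, 15, 106, 117)
  -> after Conv2d: (21, 113, 106, 117)
  -> after ReLU: (21, 113, 106, 117)
Output shape: (21, 113, 53, 58)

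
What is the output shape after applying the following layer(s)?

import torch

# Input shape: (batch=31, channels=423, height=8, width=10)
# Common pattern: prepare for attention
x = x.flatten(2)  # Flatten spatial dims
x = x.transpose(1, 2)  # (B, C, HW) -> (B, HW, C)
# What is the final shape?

Input shape: (31, 423, 8, 10)
  -> after flatten(2): (31, 423, 80)
Output shape: (31, 80, 423)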